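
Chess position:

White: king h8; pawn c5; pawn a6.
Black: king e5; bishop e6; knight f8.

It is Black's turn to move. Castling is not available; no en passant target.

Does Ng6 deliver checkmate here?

After Ng6: white king on h8; in check: yes, from the black knight on g6.
White has 2 legal replies: Kh7, Kg7.
In check but a legal move exists → not checkmate.

no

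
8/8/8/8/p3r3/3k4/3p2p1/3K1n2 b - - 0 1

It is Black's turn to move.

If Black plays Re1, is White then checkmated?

After Re1: white king on d1; in check: yes, from the black rook on e1.
King squares — c1: attacked by Re1; e1: attacked by Pd2; c2: attacked by Kd3; d2: attacked by Nf1; e2: attacked by Re1.
White has no legal moves → checkmate.

yes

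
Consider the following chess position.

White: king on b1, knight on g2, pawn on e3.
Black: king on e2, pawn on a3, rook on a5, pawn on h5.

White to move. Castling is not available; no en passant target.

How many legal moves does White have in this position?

8

White to move; king on b1.
In check: no.
Legal moves: Nh4, Nf4+, Ne1, Kc2, Ka2, Kc1, Ka1, e4.
Count: 8.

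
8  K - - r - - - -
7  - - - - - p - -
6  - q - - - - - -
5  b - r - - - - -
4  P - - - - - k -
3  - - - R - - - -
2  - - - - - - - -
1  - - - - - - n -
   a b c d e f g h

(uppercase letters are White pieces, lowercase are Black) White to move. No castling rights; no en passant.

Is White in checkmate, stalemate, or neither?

White to move; white king on a8.
In check: yes, from the black rook on d8.
Legal moves for White: Rxd8.
White is in check but has 1 legal move → neither.

neither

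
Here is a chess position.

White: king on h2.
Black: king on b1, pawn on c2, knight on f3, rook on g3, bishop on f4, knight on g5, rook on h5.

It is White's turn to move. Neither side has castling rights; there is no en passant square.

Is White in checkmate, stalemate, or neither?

checkmate

White to move; white king on h2.
In check: yes, from the black knight on f3 and the black rook on h5.
King squares — g1: attacked by Nf3; h1: attacked by Rh5; g2: attacked by Rg3; g3: attacked by Bf4; h3: attacked by Rg3.
Legal moves for White: none.
In check with no legal moves → checkmate.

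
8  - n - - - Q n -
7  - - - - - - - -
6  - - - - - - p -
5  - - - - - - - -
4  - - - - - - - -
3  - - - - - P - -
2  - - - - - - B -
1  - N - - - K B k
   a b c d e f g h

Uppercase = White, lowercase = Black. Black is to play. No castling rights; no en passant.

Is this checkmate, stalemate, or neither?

Black to move; black king on h1.
In check: yes, from the white bishop on g2.
King squares — g1: attacked by Kf1; g2: attacked by Kf1; h2: attacked by Bg1.
Legal moves for Black: none.
In check with no legal moves → checkmate.

checkmate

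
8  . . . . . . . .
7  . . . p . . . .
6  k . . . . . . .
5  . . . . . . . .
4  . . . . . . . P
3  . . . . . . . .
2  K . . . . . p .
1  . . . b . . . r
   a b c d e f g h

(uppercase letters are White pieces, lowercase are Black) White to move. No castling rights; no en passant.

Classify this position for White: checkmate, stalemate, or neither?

White to move; white king on a2.
In check: no.
Legal moves for White: Ka3, Kb2, Kb1, Ka1, h5.
White has 5 legal moves and is not in check → neither.

neither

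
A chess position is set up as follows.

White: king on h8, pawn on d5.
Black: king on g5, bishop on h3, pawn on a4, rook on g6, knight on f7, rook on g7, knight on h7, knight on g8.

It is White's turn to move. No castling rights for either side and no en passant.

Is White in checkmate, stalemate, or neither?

checkmate

White to move; white king on h8.
In check: yes, from the black knight on f7.
King squares — g7: attacked by Rg6; h7: attacked by Rg7; g8: attacked by Rg7.
Legal moves for White: none.
In check with no legal moves → checkmate.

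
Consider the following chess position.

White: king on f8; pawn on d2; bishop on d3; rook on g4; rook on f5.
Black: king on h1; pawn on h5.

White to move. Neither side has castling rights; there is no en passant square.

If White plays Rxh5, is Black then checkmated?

yes

After Rxh5: black king on h1; in check: yes, from the white rook on h5.
King squares — g1: attacked by Rg4; g2: attacked by Rg4; h2: attacked by Rh5.
Black has no legal moves → checkmate.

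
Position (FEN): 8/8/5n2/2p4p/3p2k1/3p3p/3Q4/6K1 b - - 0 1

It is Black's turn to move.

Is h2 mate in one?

no

After h2: white king on g1; in check: yes, from the black pawn on h2.
White has 6 legal replies: Kxh2, Kg2, Kf2, Kh1, Kf1, Qxh2.
In check but a legal move exists → not checkmate.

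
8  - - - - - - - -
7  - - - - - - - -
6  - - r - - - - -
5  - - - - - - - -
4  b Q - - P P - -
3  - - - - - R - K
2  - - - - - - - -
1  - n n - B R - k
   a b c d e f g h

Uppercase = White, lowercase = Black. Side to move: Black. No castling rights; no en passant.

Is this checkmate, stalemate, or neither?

Black to move; black king on h1.
In check: yes, from the white rook on f1.
King squares — g1: attacked by Rf1; g2: attacked by Kh3; h2: attacked by Kh3.
Legal moves for Black: none.
In check with no legal moves → checkmate.

checkmate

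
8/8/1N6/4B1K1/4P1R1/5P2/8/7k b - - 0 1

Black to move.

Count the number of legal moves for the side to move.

0

Black to move; king on h1.
In check: no.
Legal moves: none.
Count: 0.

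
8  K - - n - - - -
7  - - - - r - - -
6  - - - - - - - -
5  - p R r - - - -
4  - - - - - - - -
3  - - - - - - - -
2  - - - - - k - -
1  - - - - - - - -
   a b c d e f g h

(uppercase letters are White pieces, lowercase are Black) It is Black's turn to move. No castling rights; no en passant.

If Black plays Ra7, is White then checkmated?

no

After Ra7: white king on a8; in check: yes, from the black rook on a7.
White has 2 legal replies: Kb8, Kxa7.
In check but a legal move exists → not checkmate.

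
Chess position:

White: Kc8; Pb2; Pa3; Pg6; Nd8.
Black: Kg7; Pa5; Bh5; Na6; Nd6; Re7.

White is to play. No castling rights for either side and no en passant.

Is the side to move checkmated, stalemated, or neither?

checkmate

White to move; white king on c8.
In check: yes, from the black knight on d6.
King squares — b7: attacked by Nd6; c7: attacked by Na6; d7: attacked by Re7; b8: attacked by Na6; d8: own knight.
Legal moves for White: none.
In check with no legal moves → checkmate.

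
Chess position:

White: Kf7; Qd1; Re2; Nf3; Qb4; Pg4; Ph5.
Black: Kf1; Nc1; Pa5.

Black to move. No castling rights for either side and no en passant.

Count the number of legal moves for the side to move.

0

Black to move; king on f1.
In check: yes, from the white queen on d1.
Legal moves: none.
Count: 0.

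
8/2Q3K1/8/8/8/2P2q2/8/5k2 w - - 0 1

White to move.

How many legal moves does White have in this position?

White to move; king on g7.
In check: no.
Legal moves: Kh8, Kg8, Kh7, Kh6, Kg6, Qd8, Qc8, Qb8, Qf7, Qe7, Qd7, Qb7, Qa7, Qd6, Qc6, Qb6, Qe5, Qc5, Qa5, Qf4, Qc4+, Qg3, Qh2, c4.
Count: 24.

24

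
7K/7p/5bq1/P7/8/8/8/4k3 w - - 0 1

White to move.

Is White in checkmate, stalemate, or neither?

White to move; white king on h8.
In check: yes, from the black bishop on f6.
King squares — g7: attacked by Bf6; h7: attacked by Qg6; g8: attacked by Qg6.
Legal moves for White: none.
In check with no legal moves → checkmate.

checkmate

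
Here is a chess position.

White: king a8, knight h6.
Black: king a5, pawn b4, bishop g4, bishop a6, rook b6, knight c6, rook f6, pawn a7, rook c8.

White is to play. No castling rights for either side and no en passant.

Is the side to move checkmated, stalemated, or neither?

White to move; white king on a8.
In check: yes, from the black rook on c8.
King squares — a7: attacked by Nc6; b7: attacked by Ba6; b8: attacked by Rb6.
Legal moves for White: none.
In check with no legal moves → checkmate.

checkmate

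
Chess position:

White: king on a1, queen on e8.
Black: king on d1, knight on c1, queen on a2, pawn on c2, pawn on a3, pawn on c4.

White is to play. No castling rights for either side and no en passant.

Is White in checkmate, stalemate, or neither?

White to move; white king on a1.
In check: yes, from the black queen on a2.
King squares — b1: attacked by Qa2; a2: attacked by Nc1; b2: attacked by Qa2.
Legal moves for White: none.
In check with no legal moves → checkmate.

checkmate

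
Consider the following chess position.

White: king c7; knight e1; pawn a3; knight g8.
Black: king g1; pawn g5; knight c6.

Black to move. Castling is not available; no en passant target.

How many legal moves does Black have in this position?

13

Black to move; king on g1.
In check: no.
Legal moves: Nd8, Nb8, Ne7, Na7, Ne5, Na5, Nd4, Nb4, Kh2, Kf2, Kh1, Kf1, g4.
Count: 13.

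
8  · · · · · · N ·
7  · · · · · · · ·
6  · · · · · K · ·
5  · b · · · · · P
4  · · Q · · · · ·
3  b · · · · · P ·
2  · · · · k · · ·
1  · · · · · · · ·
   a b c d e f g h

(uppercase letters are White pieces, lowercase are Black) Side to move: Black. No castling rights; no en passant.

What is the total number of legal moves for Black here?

Black to move; king on e2.
In check: yes, from the white queen on c4.
Legal moves: Kf3, Ke3, Kf2, Kd2, Ke1, Kd1, Bxc4.
Count: 7.

7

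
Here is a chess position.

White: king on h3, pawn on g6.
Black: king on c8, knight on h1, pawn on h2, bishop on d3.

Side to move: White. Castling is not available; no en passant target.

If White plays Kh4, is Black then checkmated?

After Kh4: black king on c8; in check: no.
Black is not in check, so this cannot be checkmate.

no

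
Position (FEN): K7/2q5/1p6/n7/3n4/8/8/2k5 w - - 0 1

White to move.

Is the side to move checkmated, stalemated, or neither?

White to move; white king on a8.
In check: no.
King squares — a7: attacked by Qc7; b7: attacked by Na5; b8: attacked by Qc7.
Legal moves for White: none.
Not in check and no legal moves → stalemate.

stalemate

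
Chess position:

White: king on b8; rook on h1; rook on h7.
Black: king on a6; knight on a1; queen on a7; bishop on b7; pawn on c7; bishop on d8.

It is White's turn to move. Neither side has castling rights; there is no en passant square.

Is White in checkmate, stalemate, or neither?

checkmate

White to move; white king on b8.
In check: yes, from the black queen on a7.
King squares — a7: attacked by Ka6; b7: attacked by Ka6; c7: attacked by Bd8; a8: attacked by Qa7; c8: attacked by Bb7.
Legal moves for White: none.
In check with no legal moves → checkmate.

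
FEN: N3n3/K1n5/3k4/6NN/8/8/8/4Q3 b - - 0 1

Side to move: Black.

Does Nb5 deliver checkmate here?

After Nb5: white king on a7; in check: yes, from the black knight on b5.
White has 4 legal replies: Kb8, Kb7, Kb6, Ka6.
In check but a legal move exists → not checkmate.

no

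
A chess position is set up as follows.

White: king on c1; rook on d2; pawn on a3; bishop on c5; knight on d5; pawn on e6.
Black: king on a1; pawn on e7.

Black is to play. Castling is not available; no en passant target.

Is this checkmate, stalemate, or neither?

Black to move; black king on a1.
In check: no.
King squares — b1: attacked by Kc1; a2: attacked by Rd2; b2: attacked by Kc1.
Legal moves for Black: none.
Not in check and no legal moves → stalemate.

stalemate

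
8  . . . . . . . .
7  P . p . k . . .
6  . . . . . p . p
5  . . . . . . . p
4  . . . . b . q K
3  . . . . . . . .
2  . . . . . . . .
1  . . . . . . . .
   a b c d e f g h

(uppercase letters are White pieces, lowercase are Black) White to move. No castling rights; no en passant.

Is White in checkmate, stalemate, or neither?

checkmate

White to move; white king on h4.
In check: yes, from the black queen on g4.
King squares — g3: attacked by Qg4; h3: attacked by Qg4; g4: attacked by Ph5; g5: attacked by Qg4; h5: attacked by Qg4.
Legal moves for White: none.
In check with no legal moves → checkmate.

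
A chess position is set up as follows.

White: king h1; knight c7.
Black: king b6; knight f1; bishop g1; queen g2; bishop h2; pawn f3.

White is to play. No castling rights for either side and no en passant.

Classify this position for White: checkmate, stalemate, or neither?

White to move; white king on h1.
In check: yes, from the black queen on g2.
King squares — g1: attacked by Qg2; g2: attacked by Pf3; h2: attacked by Nf1.
Legal moves for White: none.
In check with no legal moves → checkmate.

checkmate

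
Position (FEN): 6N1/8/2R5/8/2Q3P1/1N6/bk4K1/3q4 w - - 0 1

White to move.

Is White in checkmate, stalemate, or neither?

White to move; white king on g2.
In check: no.
Legal moves for White include: Ne7, Nh6, Nf6, Rc8, Rc7, Rh6, Rg6, Rf6, Re6, Rd6, Rb6, Ra6, Rc5, Qf7, Qe6, Qa6, Qd5, Qc5, ... (list truncated; more exist).
White has legal moves and is not in check → neither.

neither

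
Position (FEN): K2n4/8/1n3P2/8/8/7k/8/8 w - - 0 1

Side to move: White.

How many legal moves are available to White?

White to move; king on a8.
In check: yes, from the black knight on b6.
Legal moves: Kb8, Ka7.
Count: 2.

2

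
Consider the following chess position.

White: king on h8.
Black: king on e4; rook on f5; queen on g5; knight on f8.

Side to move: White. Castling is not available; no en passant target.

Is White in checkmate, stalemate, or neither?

White to move; white king on h8.
In check: no.
King squares — g7: attacked by Qg5; h7: attacked by Nf8; g8: attacked by Qg5.
Legal moves for White: none.
Not in check and no legal moves → stalemate.

stalemate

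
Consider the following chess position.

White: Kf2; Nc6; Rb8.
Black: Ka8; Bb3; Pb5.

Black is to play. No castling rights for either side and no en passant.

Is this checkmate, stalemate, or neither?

checkmate

Black to move; black king on a8.
In check: yes, from the white rook on b8.
King squares — a7: attacked by Nc6; b7: attacked by Rb8; b8: attacked by Nc6.
Legal moves for Black: none.
In check with no legal moves → checkmate.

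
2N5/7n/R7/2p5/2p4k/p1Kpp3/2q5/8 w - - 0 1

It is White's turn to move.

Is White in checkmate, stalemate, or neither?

checkmate

White to move; white king on c3.
In check: yes, from the black queen on c2.
King squares — b2: attacked by Qc2; c2: attacked by Pd3; d2: attacked by Qc2; b3: attacked by Qc2; d3: attacked by Qc2; b4: attacked by Pc5; c4: attacked by Qc2; d4: attacked by Pc5.
Legal moves for White: none.
In check with no legal moves → checkmate.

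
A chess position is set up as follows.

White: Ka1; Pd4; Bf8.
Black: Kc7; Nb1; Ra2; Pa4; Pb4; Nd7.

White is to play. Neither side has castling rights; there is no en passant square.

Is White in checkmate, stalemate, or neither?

White to move; white king on a1.
In check: yes, from the black rook on a2.
Legal moves for White: Kxa2, Kxb1.
White is in check but has 2 legal moves → neither.

neither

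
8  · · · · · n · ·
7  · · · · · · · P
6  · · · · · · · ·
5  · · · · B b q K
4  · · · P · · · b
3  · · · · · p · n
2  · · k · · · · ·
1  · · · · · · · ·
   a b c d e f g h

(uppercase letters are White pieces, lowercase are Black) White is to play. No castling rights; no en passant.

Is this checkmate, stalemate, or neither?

White to move; white king on h5.
In check: yes, from the black queen on g5.
King squares — g4: attacked by Bf5; h4: attacked by Qg5; g5: attacked by Nh3; g6: attacked by Bf5; h6: attacked by Qg5.
Legal moves for White: none.
In check with no legal moves → checkmate.

checkmate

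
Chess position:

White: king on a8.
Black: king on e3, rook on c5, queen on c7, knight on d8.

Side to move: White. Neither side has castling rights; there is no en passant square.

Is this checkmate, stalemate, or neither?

stalemate

White to move; white king on a8.
In check: no.
King squares — a7: attacked by Qc7; b7: attacked by Qc7; b8: attacked by Qc7.
Legal moves for White: none.
Not in check and no legal moves → stalemate.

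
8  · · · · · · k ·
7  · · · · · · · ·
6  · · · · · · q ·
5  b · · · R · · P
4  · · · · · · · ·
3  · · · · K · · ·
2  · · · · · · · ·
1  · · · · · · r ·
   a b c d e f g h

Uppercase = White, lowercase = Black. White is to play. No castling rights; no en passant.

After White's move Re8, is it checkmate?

no

After Re8: black king on g8; in check: yes, from the white rook on e8.
Black has 4 legal replies: Kh7, Kg7, Kf7, Qxe8+.
In check but a legal move exists → not checkmate.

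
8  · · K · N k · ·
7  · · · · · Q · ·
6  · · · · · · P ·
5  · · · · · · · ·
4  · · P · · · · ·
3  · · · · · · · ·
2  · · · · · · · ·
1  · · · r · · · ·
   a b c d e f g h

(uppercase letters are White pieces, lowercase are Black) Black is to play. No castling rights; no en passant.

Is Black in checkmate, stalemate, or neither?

checkmate

Black to move; black king on f8.
In check: yes, from the white queen on f7.
King squares — e7: attacked by Qf7; f7: attacked by Pg6; g7: attacked by Qf7; e8: attacked by Qf7; g8: attacked by Qf7.
Legal moves for Black: none.
In check with no legal moves → checkmate.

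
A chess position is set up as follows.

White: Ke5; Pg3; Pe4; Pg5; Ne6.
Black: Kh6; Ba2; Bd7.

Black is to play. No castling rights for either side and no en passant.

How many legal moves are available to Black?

Black to move; king on h6.
In check: yes, from the white pawn on g5.
Legal moves: Kh7, Kg6, Kh5.
Count: 3.

3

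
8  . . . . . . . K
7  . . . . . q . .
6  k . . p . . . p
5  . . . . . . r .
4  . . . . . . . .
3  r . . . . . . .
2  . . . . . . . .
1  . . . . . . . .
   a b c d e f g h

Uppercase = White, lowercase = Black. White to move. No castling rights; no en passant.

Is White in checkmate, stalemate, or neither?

White to move; white king on h8.
In check: no.
King squares — g7: attacked by Rg5; h7: attacked by Qf7; g8: attacked by Rg5.
Legal moves for White: none.
Not in check and no legal moves → stalemate.

stalemate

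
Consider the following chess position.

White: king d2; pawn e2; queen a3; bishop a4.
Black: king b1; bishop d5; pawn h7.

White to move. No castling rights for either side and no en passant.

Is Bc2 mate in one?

yes

After Bc2: black king on b1; in check: yes, from the white bishop on c2.
King squares — a1: attacked by Qa3; c1: attacked by Kd2; a2: attacked by Qa3; b2: attacked by Qa3; c2: attacked by Kd2.
Black has no legal moves → checkmate.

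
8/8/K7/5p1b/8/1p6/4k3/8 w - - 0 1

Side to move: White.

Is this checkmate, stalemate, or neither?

neither

White to move; white king on a6.
In check: no.
Legal moves for White: Kb7, Ka7, Kb6, Kb5, Ka5.
White has 5 legal moves and is not in check → neither.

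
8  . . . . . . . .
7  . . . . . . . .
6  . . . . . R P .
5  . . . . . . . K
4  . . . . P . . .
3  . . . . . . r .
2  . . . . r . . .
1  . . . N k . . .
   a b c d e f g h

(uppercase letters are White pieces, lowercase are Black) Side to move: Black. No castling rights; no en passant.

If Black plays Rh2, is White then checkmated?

yes

After Rh2: white king on h5; in check: yes, from the black rook on h2.
King squares — g4: attacked by Rg3; h4: attacked by Rh2; g5: attacked by Rg3; g6: own pawn; h6: attacked by Rh2.
White has no legal moves → checkmate.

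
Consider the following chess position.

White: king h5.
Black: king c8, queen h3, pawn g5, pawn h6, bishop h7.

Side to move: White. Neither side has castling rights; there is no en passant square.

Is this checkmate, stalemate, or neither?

White to move; white king on h5.
In check: yes, from the black queen on h3.
King squares — g4: attacked by Qh3; h4: attacked by Qh3; g5: attacked by Ph6; g6: attacked by Bh7; h6: attacked by Qh3.
Legal moves for White: none.
In check with no legal moves → checkmate.

checkmate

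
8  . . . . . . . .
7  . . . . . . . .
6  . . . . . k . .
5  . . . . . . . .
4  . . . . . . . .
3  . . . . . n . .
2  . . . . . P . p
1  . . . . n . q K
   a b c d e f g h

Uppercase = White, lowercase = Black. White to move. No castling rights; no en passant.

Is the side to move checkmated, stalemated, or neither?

checkmate

White to move; white king on h1.
In check: yes, from the black queen on g1.
King squares — g1: attacked by Ph2; g2: attacked by Ne1; h2: attacked by Qg1.
Legal moves for White: none.
In check with no legal moves → checkmate.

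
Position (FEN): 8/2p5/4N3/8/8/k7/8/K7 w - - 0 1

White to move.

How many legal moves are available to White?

White to move; king on a1.
In check: no.
Legal moves: Nf8, Nd8, Ng7, Nxc7, Ng5, Nc5, Nf4, Nd4, Kb1.
Count: 9.

9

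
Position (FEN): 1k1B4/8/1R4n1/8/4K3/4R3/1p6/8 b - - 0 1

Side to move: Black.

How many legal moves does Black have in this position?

3

Black to move; king on b8.
In check: yes, from the white rook on b6.
Legal moves: Kc8, Ka8, Ka7.
Count: 3.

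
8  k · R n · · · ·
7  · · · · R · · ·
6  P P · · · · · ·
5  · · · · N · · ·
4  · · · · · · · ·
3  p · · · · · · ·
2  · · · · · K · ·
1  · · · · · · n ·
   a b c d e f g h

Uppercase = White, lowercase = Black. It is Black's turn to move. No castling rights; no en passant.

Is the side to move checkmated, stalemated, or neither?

Black to move; black king on a8.
In check: yes, from the white rook on c8.
King squares — a7: attacked by Pb6; b7: attacked by Pa6; b8: attacked by Rc8.
Legal moves for Black: none.
In check with no legal moves → checkmate.

checkmate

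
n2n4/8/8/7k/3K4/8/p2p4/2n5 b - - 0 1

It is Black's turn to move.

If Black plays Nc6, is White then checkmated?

no

After Nc6: white king on d4; in check: yes, from the black knight on c6.
White has 6 legal replies: Kd5, Kc5, Ke4, Kc4, Ke3, Kc3.
In check but a legal move exists → not checkmate.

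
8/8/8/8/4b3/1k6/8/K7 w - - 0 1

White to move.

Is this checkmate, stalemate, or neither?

stalemate

White to move; white king on a1.
In check: no.
King squares — b1: attacked by Be4; a2: attacked by Kb3; b2: attacked by Kb3.
Legal moves for White: none.
Not in check and no legal moves → stalemate.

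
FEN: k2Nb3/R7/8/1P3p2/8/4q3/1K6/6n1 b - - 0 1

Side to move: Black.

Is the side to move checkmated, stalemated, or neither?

Black to move; black king on a8.
In check: yes, from the white rook on a7.
King squares — a7: available; b7: attacked by Ra7; b8: available.
Legal moves for Black: Kb8, Kxa7, Qxa7.
Black is in check but has 3 legal moves → neither.

neither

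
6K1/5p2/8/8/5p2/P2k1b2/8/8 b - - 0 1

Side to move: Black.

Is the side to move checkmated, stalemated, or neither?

neither

Black to move; black king on d3.
In check: no.
Legal moves for Black include: Ba8, Bb7, Bc6, Bh5, Bd5, Bg4, Be4, Bg2, Be2, Bh1, Bd1, Ke4, Kd4, Kc4, Ke3, Kc3, Ke2, Kd2, ... (list truncated; more exist).
Black has legal moves and is not in check → neither.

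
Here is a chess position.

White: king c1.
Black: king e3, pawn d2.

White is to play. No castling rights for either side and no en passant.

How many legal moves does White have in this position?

White to move; king on c1.
In check: yes, from the black pawn on d2.
Legal moves: Kc2, Kb2, Kd1, Kb1.
Count: 4.

4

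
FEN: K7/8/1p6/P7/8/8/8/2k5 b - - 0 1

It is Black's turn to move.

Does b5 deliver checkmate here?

After b5: white king on a8; in check: no.
White is not in check, so this cannot be checkmate.

no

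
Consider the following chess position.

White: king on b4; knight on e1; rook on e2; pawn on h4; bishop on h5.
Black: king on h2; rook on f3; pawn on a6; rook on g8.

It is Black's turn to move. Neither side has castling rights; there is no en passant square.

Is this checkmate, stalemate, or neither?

Black to move; black king on h2.
In check: yes, from the white rook on e2.
King squares — g1: available; h1: available; g2: attacked by Ne1; g3: available; h3: available.
Legal moves for Black: Kh3, Kg3, Kh1, Kg1, Rg2, Rf2.
Black is in check but has 6 legal moves → neither.

neither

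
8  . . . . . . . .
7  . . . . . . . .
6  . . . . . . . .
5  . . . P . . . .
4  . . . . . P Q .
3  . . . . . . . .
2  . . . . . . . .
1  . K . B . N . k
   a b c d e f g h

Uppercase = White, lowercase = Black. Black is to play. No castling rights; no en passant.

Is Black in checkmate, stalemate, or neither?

Black to move; black king on h1.
In check: no.
King squares — g1: attacked by Qg4; g2: attacked by Qg4; h2: attacked by Nf1.
Legal moves for Black: none.
Not in check and no legal moves → stalemate.

stalemate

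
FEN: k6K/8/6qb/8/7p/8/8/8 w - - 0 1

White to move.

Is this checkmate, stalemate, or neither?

White to move; white king on h8.
In check: no.
King squares — g7: attacked by Qg6; h7: attacked by Qg6; g8: attacked by Qg6.
Legal moves for White: none.
Not in check and no legal moves → stalemate.

stalemate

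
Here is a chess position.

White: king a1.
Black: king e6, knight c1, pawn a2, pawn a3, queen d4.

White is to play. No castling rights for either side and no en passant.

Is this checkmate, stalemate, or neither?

White to move; white king on a1.
In check: yes, from the black queen on d4.
King squares — b1: attacked by Pa2; a2: attacked by Nc1; b2: attacked by Pa3.
Legal moves for White: none.
In check with no legal moves → checkmate.

checkmate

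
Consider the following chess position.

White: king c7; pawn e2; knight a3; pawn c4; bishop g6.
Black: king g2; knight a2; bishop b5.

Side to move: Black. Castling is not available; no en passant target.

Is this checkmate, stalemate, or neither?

neither

Black to move; black king on g2.
In check: no.
Legal moves for Black: Be8, Bd7, Bc6, Ba6, Bxc4, Ba4, Kh3, Kg3, Kh2, Kf2, Kh1, Kg1, Kf1, Nb4, Nc3, Nc1.
Black has 16 legal moves and is not in check → neither.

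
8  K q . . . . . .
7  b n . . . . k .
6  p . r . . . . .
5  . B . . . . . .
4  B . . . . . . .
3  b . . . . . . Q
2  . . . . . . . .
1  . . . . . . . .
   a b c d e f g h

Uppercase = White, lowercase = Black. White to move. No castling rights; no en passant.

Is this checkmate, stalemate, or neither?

checkmate

White to move; white king on a8.
In check: yes, from the black queen on b8.
King squares — a7: attacked by Qb8; b7: attacked by Qb8; b8: attacked by Ba7.
Legal moves for White: none.
In check with no legal moves → checkmate.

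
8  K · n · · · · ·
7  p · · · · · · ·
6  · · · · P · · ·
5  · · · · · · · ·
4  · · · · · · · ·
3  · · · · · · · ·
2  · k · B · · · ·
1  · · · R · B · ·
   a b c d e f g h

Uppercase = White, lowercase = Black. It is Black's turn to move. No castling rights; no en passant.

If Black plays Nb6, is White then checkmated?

After Nb6: white king on a8; in check: yes, from the black knight on b6.
White has 3 legal replies: Kb8, Kb7, Kxa7.
In check but a legal move exists → not checkmate.

no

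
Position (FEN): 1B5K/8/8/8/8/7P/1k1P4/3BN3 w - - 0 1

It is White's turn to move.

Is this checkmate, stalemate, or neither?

White to move; white king on h8.
In check: no.
Legal moves for White include: Kg8, Kh7, Kg7, Bc7, Ba7, Bd6, Be5+, Bf4, Bg3, Bh2, Nf3, Nd3+, Ng2, Nc2, Bh5, Bg4, Ba4, Bf3, ... (list truncated; more exist).
White has legal moves and is not in check → neither.

neither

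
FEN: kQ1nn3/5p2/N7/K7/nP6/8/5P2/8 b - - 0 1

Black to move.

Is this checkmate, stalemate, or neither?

Black to move; black king on a8.
In check: yes, from the white queen on b8.
King squares — a7: attacked by Qb8; b7: attacked by Qb8; b8: attacked by Na6.
Legal moves for Black: none.
In check with no legal moves → checkmate.

checkmate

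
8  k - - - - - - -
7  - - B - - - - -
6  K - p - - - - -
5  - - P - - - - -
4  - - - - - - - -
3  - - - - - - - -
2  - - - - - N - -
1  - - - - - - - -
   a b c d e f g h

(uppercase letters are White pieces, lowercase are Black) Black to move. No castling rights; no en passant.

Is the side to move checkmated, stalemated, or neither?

stalemate

Black to move; black king on a8.
In check: no.
King squares — a7: attacked by Ka6; b7: attacked by Ka6; b8: attacked by Bc7.
Legal moves for Black: none.
Not in check and no legal moves → stalemate.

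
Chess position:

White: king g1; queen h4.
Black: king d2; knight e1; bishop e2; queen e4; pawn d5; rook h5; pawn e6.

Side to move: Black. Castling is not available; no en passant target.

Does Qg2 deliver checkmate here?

yes

After Qg2: white king on g1; in check: yes, from the black queen on g2.
King squares — f1: attacked by Be2; h1: attacked by Qg2; f2: attacked by Qg2; g2: attacked by Ne1; h2: attacked by Qg2.
White has no legal moves → checkmate.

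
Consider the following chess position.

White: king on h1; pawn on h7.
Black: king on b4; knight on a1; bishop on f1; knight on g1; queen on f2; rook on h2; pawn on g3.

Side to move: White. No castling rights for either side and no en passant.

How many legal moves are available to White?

White to move; king on h1.
In check: yes, from the black rook on h2.
Legal moves: none.
Count: 0.

0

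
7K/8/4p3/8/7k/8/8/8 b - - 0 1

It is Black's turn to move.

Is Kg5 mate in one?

After Kg5: white king on h8; in check: no.
White is not in check, so this cannot be checkmate.

no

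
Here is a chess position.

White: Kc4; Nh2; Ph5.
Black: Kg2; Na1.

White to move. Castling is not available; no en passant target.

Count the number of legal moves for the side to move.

White to move; king on c4.
In check: no.
Legal moves: Kd5, Kc5, Kb5, Kd4, Kb4, Kd3, Kc3, Ng4, Nf3, Nf1, h6.
Count: 11.

11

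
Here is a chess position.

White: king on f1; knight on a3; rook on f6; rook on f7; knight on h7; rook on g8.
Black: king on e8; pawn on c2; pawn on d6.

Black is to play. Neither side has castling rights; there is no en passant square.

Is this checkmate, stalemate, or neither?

Black to move; black king on e8.
In check: yes, from the white rook on g8.
King squares — d7: attacked by Rf7; e7: attacked by Rf7; f7: attacked by Rf6; d8: attacked by Rg8; f8: attacked by Rf7.
Legal moves for Black: none.
In check with no legal moves → checkmate.

checkmate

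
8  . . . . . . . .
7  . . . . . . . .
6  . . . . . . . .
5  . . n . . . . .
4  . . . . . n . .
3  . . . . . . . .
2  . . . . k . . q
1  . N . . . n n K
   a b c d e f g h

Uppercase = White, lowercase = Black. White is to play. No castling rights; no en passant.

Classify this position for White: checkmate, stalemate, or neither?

checkmate

White to move; white king on h1.
In check: yes, from the black queen on h2.
King squares — g1: attacked by Qh2; g2: attacked by Qh2; h2: attacked by Nf1.
Legal moves for White: none.
In check with no legal moves → checkmate.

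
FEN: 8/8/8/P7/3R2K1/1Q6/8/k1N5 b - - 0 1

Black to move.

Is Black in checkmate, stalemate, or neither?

Black to move; black king on a1.
In check: no.
King squares — b1: attacked by Qb3; a2: attacked by Nc1; b2: attacked by Qb3.
Legal moves for Black: none.
Not in check and no legal moves → stalemate.

stalemate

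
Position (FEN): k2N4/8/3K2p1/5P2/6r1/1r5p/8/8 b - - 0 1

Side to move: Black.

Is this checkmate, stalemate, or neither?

Black to move; black king on a8.
In check: no.
Legal moves for Black include: Kb8, Ka7, Rg5, Rh4, Rf4, Re4, Rd4+, Rc4, Rgb4, Ra4, Rgg3, Rg2, Rg1, Rb8, Rb7, Rb6+, Rb5, Rbb4, ... (list truncated; more exist).
Black has legal moves and is not in check → neither.

neither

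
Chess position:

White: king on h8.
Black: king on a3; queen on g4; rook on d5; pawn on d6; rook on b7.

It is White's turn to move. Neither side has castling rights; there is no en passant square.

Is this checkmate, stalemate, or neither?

stalemate

White to move; white king on h8.
In check: no.
King squares — g7: attacked by Qg4; h7: attacked by Rb7; g8: attacked by Qg4.
Legal moves for White: none.
Not in check and no legal moves → stalemate.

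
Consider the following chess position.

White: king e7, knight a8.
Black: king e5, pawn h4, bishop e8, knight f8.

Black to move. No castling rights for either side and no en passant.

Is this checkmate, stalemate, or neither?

Black to move; black king on e5.
In check: no.
Legal moves for Black: Nh7, Nd7, Ng6+, Ne6, Bf7, Bd7, Bg6, Bc6, Bh5, Bb5, Ba4, Kf5, Kd5, Kf4, Ke4, Kd4, h3.
Black has 17 legal moves and is not in check → neither.

neither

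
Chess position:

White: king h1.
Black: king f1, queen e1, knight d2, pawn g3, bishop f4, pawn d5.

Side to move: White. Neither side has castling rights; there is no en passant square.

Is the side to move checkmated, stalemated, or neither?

White to move; white king on h1.
In check: no.
King squares — g1: attacked by Kf1; g2: attacked by Kf1; h2: attacked by Pg3.
Legal moves for White: none.
Not in check and no legal moves → stalemate.

stalemate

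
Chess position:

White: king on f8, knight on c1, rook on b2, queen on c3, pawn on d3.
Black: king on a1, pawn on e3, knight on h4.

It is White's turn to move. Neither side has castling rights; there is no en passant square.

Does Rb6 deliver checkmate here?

After Rb6: black king on a1; in check: yes, from the white queen on c3.
King squares — b1: attacked by Rb6; a2: attacked by Nc1; b2: attacked by Qc3.
Black has no legal moves → checkmate.

yes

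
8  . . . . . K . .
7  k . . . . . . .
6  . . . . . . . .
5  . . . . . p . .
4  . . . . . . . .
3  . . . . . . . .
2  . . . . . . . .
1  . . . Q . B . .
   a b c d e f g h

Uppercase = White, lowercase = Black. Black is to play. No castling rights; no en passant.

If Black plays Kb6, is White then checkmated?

After Kb6: white king on f8; in check: no.
White is not in check, so this cannot be checkmate.

no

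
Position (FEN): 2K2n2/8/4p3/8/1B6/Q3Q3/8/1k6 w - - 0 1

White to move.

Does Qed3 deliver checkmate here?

yes

After Qed3: black king on b1; in check: yes, from the white queen on d3.
King squares — a1: attacked by Qa3; c1: attacked by Qa3; a2: attacked by Qa3; b2: attacked by Qa3; c2: attacked by Qd3.
Black has no legal moves → checkmate.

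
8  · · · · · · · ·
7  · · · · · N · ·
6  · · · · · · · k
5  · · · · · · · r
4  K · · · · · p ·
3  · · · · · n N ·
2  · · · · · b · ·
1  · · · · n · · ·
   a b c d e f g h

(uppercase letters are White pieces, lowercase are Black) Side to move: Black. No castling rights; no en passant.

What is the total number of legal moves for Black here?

3

Black to move; king on h6.
In check: yes, from the white knight on f7.
Legal moves: Kh7, Kg7, Kg6.
Count: 3.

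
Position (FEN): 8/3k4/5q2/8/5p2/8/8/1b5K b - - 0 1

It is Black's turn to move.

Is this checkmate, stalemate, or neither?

neither

Black to move; black king on d7.
In check: no.
Legal moves for Black include: Ke8, Kd8, Kc8, Ke7, Kc7, Ke6, Kd6, Kc6, Qh8+, Qf8, Qd8, Qg7, Qf7, Qe7, Qh6+, Qg6, Qe6, Qd6, ... (list truncated; more exist).
Black has legal moves and is not in check → neither.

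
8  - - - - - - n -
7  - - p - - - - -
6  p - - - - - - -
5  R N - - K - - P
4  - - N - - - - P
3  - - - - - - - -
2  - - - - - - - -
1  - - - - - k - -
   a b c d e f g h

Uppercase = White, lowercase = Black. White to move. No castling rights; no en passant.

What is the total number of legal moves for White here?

24

White to move; king on e5.
In check: no.
Legal moves: Ke6, Kf5, Kd5, Kf4, Ke4, Kd4, Nxc7, Na7, Nbd6, Nd4, Nc3, Nba3, Rxa6, Ra4, Ra3, Ra2, Ra1+, Ncd6, Nb6, Ne3+, Nca3, Nd2+, Nb2, h6.
Count: 24.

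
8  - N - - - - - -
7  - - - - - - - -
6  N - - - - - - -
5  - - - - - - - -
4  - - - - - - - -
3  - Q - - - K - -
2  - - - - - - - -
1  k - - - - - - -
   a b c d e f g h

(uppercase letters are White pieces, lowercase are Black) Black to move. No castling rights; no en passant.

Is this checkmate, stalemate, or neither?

Black to move; black king on a1.
In check: no.
King squares — b1: attacked by Qb3; a2: attacked by Qb3; b2: attacked by Qb3.
Legal moves for Black: none.
Not in check and no legal moves → stalemate.

stalemate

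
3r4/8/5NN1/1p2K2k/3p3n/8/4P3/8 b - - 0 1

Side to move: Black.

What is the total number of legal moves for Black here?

3

Black to move; king on h5.
In check: yes, from the white knight on f6.
Legal moves: Kh6, Kxg6, Kg5.
Count: 3.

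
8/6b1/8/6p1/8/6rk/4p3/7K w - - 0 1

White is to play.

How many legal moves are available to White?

White to move; king on h1.
In check: no.
Legal moves: none.
Count: 0.

0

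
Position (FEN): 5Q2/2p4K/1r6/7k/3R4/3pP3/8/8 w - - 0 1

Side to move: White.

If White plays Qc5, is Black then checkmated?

yes

After Qc5: black king on h5; in check: yes, from the white queen on c5.
King squares — g4: attacked by Rd4; h4: attacked by Rd4; g5: attacked by Qc5; g6: attacked by Kh7; h6: attacked by Kh7.
Black has no legal moves → checkmate.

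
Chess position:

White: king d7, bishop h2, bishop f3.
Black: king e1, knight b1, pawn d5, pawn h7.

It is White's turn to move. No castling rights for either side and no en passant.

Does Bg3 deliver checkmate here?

no

After Bg3: black king on e1; in check: yes, from the white bishop on g3.
Black has 2 legal replies: Kd2, Kf1.
In check but a legal move exists → not checkmate.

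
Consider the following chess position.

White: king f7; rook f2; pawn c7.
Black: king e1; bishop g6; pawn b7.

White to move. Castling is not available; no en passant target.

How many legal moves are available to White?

White to move; king on f7.
In check: yes, from the black bishop on g6.
Legal moves: Kg8, Kf8, Kg7, Ke7, Kxg6, Kf6, Ke6.
Count: 7.

7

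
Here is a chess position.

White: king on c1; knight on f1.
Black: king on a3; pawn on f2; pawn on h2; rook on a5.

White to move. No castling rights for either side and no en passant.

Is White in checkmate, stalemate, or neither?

neither

White to move; white king on c1.
In check: no.
Legal moves for White: Ng3, Ne3, Nxh2, Nd2, Kd2, Kc2, Kd1, Kb1.
White has 8 legal moves and is not in check → neither.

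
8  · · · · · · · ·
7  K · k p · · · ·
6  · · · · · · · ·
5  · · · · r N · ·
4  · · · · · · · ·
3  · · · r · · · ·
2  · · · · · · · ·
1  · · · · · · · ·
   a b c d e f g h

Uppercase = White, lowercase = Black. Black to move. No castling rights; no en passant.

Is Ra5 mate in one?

After Ra5: white king on a7; in check: yes, from the black rook on a5.
King squares — a6: attacked by Ra5; b6: attacked by Kc7; b7: attacked by Kc7; a8: attacked by Ra5; b8: attacked by Kc7.
White has no legal moves → checkmate.

yes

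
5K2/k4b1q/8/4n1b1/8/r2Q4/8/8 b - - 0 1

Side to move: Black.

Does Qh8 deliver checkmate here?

After Qh8: white king on f8; in check: yes, from the black queen on h8.
King squares — e7: attacked by Bg5; f7: attacked by Ne5; g7: attacked by Qh8; e8: attacked by Bf7; g8: attacked by Bf7.
White has no legal moves → checkmate.

yes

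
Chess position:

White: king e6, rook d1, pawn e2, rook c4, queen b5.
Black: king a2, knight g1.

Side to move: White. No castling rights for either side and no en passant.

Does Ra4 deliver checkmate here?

yes

After Ra4: black king on a2; in check: yes, from the white rook on a4.
King squares — a1: attacked by Rd1; b1: attacked by Rd1; b2: attacked by Qb5; a3: attacked by Ra4; b3: attacked by Qb5.
Black has no legal moves → checkmate.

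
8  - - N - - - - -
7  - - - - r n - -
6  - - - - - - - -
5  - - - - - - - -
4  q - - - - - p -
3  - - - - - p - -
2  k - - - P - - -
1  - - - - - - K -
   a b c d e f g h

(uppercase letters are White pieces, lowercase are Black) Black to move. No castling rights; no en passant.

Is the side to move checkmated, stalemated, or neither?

Black to move; black king on a2.
In check: no.
Legal moves for Black include: Nh8, Nd8, Nh6, Nd6, Ng5, Ne5, Re8, Rd7, Rc7, Rb7, Ra7, Re6, Re5, Re4, Re3, Rxe2, Qe8, Qa8, ... (list truncated; more exist).
Black has legal moves and is not in check → neither.

neither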